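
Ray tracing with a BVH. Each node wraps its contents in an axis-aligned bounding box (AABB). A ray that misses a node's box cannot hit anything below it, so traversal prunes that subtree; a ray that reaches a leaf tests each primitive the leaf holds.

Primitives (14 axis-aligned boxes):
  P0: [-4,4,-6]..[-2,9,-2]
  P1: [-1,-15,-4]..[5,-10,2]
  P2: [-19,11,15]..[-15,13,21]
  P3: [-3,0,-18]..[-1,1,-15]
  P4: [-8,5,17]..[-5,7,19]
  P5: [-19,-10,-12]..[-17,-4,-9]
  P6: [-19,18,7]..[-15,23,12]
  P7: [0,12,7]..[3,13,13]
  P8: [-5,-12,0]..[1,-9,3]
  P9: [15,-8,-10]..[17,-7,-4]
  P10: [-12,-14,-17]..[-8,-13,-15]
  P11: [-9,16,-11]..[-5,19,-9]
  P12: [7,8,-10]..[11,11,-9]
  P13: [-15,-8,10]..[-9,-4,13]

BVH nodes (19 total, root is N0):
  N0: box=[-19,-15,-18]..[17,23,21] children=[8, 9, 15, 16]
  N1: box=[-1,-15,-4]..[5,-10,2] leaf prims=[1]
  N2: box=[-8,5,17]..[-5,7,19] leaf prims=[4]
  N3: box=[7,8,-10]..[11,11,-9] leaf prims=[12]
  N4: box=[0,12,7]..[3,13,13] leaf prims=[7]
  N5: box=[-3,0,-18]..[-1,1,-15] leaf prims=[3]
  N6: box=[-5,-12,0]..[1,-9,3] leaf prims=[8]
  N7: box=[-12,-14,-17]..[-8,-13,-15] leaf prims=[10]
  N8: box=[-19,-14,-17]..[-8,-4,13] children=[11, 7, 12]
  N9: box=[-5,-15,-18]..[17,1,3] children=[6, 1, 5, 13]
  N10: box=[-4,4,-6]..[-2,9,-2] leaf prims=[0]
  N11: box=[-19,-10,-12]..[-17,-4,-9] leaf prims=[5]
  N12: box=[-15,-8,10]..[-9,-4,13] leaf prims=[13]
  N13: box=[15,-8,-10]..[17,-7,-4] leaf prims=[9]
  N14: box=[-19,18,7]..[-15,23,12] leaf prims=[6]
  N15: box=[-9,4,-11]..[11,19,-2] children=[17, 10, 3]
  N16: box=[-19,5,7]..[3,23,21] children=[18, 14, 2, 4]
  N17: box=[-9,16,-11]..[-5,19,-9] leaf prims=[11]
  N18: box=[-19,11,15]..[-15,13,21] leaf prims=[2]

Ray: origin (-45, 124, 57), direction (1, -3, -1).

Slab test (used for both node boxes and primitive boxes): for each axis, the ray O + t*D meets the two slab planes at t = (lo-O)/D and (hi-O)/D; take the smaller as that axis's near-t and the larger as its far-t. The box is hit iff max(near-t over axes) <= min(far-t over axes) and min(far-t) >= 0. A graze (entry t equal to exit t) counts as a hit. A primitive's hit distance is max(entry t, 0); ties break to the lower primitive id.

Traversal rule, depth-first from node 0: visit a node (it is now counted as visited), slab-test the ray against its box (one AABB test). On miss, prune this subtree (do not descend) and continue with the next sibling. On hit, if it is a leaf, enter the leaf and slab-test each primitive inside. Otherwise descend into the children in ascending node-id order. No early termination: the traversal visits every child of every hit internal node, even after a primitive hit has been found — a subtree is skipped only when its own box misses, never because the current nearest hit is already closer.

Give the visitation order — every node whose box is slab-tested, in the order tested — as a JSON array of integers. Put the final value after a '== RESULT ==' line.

Trace the traversal:
N0 x:[26,62] y:[101/3,139/3] z:[36,75] -> hit [36,139/3], descend [8, 9, 15, 16]
  N8 x:[26,37] y:[128/3,46] z:[44,74] -> miss, prune
  N9 x:[40,62] y:[41,139/3] z:[54,75] -> miss, prune
  N15 x:[36,56] y:[35,40] z:[59,68] -> miss, prune
  N16 x:[26,48] y:[101/3,119/3] z:[36,50] -> hit [36,119/3], descend [2, 4, 14, 18]
    N2 x:[37,40] y:[39,119/3] z:[38,40] -> hit [39,119/3] leaf, test {P4@t=39}
    N4 x:[45,48] y:[37,112/3] z:[44,50] -> miss, prune
    N14 x:[26,30] y:[101/3,106/3] z:[45,50] -> miss, prune
    N18 x:[26,30] y:[37,113/3] z:[36,42] -> miss, prune

Visited [0, 8, 9, 15, 16, 2, 4, 14, 18]. Tests: 9 box, 1 leaf. Nearest: P4.

== RESULT ==
[0, 8, 9, 15, 16, 2, 4, 14, 18]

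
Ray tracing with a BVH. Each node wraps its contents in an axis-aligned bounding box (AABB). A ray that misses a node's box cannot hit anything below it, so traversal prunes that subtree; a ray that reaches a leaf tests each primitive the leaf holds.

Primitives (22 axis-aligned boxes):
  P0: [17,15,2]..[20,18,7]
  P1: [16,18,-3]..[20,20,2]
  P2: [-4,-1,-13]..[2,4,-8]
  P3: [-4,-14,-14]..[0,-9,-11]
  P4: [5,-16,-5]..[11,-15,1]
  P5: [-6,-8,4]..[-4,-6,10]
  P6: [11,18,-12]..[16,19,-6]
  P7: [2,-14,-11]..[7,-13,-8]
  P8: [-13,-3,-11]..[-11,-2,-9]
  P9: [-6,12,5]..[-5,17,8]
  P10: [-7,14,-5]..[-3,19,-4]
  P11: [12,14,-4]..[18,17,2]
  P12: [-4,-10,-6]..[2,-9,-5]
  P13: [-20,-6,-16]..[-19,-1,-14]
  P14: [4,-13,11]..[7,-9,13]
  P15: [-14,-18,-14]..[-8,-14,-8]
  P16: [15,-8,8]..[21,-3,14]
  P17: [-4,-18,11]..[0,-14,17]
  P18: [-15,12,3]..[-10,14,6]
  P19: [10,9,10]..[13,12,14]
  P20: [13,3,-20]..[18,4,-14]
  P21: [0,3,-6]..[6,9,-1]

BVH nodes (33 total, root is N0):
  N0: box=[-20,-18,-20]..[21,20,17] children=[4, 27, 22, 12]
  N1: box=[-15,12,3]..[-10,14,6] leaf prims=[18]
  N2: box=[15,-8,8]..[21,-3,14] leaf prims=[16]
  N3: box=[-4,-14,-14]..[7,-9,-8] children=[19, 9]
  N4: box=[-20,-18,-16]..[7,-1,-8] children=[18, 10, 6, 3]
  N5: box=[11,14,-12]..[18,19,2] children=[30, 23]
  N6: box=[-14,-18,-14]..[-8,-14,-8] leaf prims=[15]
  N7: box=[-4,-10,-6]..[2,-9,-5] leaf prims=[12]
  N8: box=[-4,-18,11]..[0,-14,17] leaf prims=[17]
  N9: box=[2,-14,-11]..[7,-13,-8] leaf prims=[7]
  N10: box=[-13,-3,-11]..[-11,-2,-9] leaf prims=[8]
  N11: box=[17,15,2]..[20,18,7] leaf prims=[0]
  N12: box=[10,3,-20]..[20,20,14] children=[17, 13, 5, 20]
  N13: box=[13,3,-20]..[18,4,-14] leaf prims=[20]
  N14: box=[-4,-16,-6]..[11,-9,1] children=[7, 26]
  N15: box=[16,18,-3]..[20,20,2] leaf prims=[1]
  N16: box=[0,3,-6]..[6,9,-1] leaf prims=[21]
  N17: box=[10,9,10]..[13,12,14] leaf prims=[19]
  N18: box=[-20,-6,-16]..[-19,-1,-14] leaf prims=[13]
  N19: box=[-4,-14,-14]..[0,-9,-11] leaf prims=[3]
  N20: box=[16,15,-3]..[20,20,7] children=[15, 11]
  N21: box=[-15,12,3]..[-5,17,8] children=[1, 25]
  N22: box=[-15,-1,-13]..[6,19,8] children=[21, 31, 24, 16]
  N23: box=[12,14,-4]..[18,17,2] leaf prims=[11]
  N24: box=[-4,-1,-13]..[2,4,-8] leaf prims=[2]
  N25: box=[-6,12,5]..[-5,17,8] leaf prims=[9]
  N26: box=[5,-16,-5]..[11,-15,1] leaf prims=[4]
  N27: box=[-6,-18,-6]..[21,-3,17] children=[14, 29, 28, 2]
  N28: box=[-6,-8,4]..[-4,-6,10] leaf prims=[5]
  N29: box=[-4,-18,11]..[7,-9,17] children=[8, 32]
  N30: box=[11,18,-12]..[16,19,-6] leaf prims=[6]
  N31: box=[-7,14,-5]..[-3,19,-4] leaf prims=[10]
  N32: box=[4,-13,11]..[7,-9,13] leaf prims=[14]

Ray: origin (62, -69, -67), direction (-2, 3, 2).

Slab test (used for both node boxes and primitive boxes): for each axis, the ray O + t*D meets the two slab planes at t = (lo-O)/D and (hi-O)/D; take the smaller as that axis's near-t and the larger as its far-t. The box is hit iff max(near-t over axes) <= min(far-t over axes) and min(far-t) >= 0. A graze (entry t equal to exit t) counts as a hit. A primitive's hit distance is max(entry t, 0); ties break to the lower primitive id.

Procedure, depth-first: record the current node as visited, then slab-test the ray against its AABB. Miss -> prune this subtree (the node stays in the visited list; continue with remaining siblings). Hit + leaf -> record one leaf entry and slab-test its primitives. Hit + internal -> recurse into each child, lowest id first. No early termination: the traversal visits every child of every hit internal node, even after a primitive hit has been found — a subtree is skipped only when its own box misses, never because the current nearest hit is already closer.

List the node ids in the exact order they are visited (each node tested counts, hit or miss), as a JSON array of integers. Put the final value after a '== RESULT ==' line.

Walk:
N0 x:[41/2,41] y:[17,89/3] z:[47/2,42] -> hit [47/2,89/3], descend [4, 12, 22, 27]
  N4 x:[55/2,41] y:[17,68/3] z:[51/2,59/2] -> miss, prune
  N12 x:[21,26] y:[24,89/3] z:[47/2,81/2] -> hit [24,26], descend [5, 13, 17, 20]
    N5 x:[22,51/2] y:[83/3,88/3] z:[55/2,69/2] -> miss, prune
    N13 x:[22,49/2] y:[24,73/3] z:[47/2,53/2] -> hit [24,73/3] leaf, test {P20@t=24}
    N17 x:[49/2,26] y:[26,27] z:[77/2,81/2] -> miss, prune
    N20 x:[21,23] y:[28,89/3] z:[32,37] -> miss, prune
  N22 x:[28,77/2] y:[68/3,88/3] z:[27,75/2] -> hit [28,88/3], descend [16, 21, 24, 31]
    N16 x:[28,31] y:[24,26] z:[61/2,33] -> miss, prune
    N21 x:[67/2,77/2] y:[27,86/3] z:[35,75/2] -> miss, prune
    N24 x:[30,33] y:[68/3,73/3] z:[27,59/2] -> miss, prune
    N31 x:[65/2,69/2] y:[83/3,88/3] z:[31,63/2] -> miss, prune
  N27 x:[41/2,34] y:[17,22] z:[61/2,42] -> miss, prune

13 AABB tests over nodes [0, 4, 12, 5, 13, 17, 20, 22, 16, 21, 24, 31, 27]; 1 leaf entered; closest P20.

== RESULT ==
[0, 4, 12, 5, 13, 17, 20, 22, 16, 21, 24, 31, 27]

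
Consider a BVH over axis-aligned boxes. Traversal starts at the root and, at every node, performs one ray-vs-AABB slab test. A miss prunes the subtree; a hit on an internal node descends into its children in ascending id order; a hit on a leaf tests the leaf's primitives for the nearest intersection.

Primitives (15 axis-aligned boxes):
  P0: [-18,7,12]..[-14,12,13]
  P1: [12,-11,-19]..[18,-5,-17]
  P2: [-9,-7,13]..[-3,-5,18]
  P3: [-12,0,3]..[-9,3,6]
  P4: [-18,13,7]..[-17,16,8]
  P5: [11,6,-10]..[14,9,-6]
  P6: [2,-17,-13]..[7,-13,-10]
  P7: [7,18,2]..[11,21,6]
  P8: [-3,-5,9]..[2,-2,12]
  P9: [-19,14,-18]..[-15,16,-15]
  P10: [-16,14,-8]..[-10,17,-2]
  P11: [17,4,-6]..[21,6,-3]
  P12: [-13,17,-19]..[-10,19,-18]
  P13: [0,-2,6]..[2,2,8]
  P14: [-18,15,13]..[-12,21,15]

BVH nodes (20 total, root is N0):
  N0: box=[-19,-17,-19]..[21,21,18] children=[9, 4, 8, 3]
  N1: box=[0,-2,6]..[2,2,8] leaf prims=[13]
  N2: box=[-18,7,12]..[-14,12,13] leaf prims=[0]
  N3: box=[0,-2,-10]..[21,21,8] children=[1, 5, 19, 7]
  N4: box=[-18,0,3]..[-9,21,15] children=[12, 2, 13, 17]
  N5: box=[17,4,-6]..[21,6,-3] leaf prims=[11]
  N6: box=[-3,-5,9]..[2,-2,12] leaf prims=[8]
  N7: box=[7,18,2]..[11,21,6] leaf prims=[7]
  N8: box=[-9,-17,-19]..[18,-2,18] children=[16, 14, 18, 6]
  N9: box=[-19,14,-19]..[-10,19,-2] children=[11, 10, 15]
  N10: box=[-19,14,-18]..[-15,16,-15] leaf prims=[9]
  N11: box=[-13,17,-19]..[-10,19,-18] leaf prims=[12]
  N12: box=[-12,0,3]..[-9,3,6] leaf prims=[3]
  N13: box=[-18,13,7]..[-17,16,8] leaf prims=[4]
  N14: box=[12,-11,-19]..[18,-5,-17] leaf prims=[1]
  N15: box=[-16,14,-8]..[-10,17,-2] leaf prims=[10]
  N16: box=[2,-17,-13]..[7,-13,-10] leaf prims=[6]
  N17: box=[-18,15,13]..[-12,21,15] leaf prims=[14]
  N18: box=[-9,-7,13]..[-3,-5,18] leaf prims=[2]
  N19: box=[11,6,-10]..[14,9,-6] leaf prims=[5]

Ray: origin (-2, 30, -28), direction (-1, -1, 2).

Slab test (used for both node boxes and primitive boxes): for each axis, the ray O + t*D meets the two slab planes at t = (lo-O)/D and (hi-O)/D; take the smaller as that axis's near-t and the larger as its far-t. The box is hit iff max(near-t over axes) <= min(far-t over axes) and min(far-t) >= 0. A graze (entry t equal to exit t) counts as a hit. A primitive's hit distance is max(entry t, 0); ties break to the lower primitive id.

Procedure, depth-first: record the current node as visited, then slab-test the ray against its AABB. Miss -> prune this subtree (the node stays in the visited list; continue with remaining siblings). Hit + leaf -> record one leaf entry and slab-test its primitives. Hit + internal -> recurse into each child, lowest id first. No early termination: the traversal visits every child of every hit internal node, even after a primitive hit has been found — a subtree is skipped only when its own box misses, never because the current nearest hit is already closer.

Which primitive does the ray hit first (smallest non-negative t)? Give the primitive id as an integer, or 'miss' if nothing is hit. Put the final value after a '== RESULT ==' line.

Traverse from the root:
N0 x:[-23,17] y:[9,47] z:[9/2,23] -> hit [9,17], descend [3, 4, 8, 9]
  N3 x:[-23,-2] y:[9,32] z:[9,18] -> miss, prune
  N4 x:[7,16] y:[9,30] z:[31/2,43/2] -> hit [31/2,16], descend [2, 12, 13, 17]
    N2 x:[12,16] y:[18,23] z:[20,41/2] -> miss, prune
    N12 x:[7,10] y:[27,30] z:[31/2,17] -> miss, prune
    N13 x:[15,16] y:[14,17] z:[35/2,18] -> miss, prune
    N17 x:[10,16] y:[9,15] z:[41/2,43/2] -> miss, prune
  N8 x:[-20,7] y:[32,47] z:[9/2,23] -> miss, prune
  N9 x:[8,17] y:[11,16] z:[9/2,13] -> hit [11,13], descend [10, 11, 15]
    N10 x:[13,17] y:[14,16] z:[5,13/2] -> miss, prune
    N11 x:[8,11] y:[11,13] z:[9/2,5] -> miss, prune
    N15 x:[8,14] y:[13,16] z:[10,13] -> hit [13,13] leaf, test {P10@t=13}

order=[0, 3, 4, 2, 12, 13, 17, 8, 9, 10, 11, 15]  |boxes|=12  |leaves|=1  hit=P10

== RESULT ==
10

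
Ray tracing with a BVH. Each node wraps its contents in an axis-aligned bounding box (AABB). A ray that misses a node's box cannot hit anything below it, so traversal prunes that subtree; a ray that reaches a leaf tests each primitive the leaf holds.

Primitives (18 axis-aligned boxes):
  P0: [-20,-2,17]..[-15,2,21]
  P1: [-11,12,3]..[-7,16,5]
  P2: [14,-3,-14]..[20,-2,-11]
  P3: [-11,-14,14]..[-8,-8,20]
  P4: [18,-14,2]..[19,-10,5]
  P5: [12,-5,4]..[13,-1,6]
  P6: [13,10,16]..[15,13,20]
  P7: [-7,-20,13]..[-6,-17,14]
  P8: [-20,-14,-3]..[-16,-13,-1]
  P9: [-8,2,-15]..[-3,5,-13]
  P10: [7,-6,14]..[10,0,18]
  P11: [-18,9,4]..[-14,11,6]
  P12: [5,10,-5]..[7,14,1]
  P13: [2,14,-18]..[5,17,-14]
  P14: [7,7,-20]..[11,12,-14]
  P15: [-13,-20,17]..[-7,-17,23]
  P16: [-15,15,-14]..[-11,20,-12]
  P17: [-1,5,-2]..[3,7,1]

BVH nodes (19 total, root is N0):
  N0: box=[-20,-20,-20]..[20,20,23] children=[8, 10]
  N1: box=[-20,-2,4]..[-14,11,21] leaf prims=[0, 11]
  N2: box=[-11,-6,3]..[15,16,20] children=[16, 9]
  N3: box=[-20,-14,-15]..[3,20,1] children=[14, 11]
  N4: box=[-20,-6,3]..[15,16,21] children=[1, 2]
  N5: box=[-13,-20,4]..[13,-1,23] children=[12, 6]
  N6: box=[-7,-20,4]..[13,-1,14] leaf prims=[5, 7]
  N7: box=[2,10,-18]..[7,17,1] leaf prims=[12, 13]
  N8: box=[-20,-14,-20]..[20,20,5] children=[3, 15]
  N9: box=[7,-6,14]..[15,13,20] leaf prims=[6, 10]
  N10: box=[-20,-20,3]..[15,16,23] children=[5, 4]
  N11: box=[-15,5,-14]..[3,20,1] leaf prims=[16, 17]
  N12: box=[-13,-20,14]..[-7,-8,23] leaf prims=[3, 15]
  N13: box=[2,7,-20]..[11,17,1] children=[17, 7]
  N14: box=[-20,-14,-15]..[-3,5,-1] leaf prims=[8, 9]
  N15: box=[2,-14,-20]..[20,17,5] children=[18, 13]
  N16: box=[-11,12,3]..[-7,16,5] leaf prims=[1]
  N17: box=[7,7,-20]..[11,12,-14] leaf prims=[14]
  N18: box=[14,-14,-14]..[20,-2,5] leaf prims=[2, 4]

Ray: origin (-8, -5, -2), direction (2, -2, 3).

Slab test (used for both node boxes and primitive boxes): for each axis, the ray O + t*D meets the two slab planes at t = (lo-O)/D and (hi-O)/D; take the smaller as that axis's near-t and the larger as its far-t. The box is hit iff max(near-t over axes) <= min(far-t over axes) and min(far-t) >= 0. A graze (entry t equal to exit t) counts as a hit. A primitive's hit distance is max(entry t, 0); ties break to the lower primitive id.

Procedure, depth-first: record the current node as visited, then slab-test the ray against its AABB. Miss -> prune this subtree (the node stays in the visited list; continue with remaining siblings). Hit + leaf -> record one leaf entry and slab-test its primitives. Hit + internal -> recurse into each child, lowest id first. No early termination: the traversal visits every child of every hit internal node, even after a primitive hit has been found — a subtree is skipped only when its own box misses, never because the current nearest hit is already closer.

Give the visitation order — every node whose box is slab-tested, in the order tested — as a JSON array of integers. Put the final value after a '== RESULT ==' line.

Walk:
N0 x:[-6,14] y:[-25/2,15/2] z:[-6,25/3] -> hit [-6,15/2], descend [8, 10]
  N8 x:[-6,14] y:[-25/2,9/2] z:[-6,7/3] -> hit [-6,7/3], descend [3, 15]
    N3 x:[-6,11/2] y:[-25/2,9/2] z:[-13/3,1] -> hit [-13/3,1], descend [11, 14]
      N11 x:[-7/2,11/2] y:[-25/2,-5] z:[-4,1] -> miss, prune
      N14 x:[-6,5/2] y:[-5,9/2] z:[-13/3,1/3] -> hit [-13/3,1/3] leaf, test {P8(miss), P9(miss)}
    N15 x:[5,14] y:[-11,9/2] z:[-6,7/3] -> miss, prune
  N10 x:[-6,23/2] y:[-21/2,15/2] z:[5/3,25/3] -> hit [5/3,15/2], descend [4, 5]
    N4 x:[-6,23/2] y:[-21/2,1/2] z:[5/3,23/3] -> miss, prune
    N5 x:[-5/2,21/2] y:[-2,15/2] z:[2,25/3] -> hit [2,15/2], descend [6, 12]
      N6 x:[1/2,21/2] y:[-2,15/2] z:[2,16/3] -> hit [2,16/3] leaf, test {P5(miss), P7(miss)}
      N12 x:[-5/2,1/2] y:[3/2,15/2] z:[16/3,25/3] -> miss, prune

11 AABB tests over nodes [0, 8, 3, 11, 14, 15, 10, 4, 5, 6, 12]; 2 leaves entered; closest miss.

== RESULT ==
[0, 8, 3, 11, 14, 15, 10, 4, 5, 6, 12]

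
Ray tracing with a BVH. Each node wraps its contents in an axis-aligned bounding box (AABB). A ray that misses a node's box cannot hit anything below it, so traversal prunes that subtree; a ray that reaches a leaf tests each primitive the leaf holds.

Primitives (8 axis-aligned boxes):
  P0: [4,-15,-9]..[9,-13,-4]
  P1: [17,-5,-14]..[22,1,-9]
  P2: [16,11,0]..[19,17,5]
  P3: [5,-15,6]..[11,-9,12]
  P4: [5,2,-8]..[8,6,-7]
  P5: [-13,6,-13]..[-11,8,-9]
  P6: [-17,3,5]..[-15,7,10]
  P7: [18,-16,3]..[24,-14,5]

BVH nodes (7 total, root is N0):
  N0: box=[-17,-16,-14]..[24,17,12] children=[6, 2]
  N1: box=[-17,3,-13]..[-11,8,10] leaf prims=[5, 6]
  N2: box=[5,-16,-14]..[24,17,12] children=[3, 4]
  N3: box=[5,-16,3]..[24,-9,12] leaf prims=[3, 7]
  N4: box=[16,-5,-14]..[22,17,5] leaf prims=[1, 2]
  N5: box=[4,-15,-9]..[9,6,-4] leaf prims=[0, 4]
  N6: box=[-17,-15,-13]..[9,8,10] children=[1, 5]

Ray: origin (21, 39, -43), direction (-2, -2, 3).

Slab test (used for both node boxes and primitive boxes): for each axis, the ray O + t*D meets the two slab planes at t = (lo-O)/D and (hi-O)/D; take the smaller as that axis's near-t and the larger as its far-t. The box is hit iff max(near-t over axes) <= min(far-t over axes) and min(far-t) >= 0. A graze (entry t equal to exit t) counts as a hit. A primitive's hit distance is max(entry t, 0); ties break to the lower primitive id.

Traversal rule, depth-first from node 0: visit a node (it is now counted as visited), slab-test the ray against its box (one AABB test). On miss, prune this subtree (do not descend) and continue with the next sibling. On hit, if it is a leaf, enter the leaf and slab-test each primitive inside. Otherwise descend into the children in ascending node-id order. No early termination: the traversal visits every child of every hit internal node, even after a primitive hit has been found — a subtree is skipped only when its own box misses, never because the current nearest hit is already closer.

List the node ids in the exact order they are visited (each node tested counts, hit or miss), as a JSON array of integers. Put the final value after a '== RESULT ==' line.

Walk:
N0 x:[-3/2,19] y:[11,55/2] z:[29/3,55/3] -> hit [11,55/3], descend [2, 6]
  N2 x:[-3/2,8] y:[11,55/2] z:[29/3,55/3] -> miss, prune
  N6 x:[6,19] y:[31/2,27] z:[10,53/3] -> hit [31/2,53/3], descend [1, 5]
    N1 x:[16,19] y:[31/2,18] z:[10,53/3] -> hit [16,53/3] leaf, test {P5(miss), P6(miss)}
    N5 x:[6,17/2] y:[33/2,27] z:[34/3,13] -> miss, prune

order=[0, 2, 6, 1, 5]  |boxes|=5  |leaves|=1  hit=miss

== RESULT ==
[0, 2, 6, 1, 5]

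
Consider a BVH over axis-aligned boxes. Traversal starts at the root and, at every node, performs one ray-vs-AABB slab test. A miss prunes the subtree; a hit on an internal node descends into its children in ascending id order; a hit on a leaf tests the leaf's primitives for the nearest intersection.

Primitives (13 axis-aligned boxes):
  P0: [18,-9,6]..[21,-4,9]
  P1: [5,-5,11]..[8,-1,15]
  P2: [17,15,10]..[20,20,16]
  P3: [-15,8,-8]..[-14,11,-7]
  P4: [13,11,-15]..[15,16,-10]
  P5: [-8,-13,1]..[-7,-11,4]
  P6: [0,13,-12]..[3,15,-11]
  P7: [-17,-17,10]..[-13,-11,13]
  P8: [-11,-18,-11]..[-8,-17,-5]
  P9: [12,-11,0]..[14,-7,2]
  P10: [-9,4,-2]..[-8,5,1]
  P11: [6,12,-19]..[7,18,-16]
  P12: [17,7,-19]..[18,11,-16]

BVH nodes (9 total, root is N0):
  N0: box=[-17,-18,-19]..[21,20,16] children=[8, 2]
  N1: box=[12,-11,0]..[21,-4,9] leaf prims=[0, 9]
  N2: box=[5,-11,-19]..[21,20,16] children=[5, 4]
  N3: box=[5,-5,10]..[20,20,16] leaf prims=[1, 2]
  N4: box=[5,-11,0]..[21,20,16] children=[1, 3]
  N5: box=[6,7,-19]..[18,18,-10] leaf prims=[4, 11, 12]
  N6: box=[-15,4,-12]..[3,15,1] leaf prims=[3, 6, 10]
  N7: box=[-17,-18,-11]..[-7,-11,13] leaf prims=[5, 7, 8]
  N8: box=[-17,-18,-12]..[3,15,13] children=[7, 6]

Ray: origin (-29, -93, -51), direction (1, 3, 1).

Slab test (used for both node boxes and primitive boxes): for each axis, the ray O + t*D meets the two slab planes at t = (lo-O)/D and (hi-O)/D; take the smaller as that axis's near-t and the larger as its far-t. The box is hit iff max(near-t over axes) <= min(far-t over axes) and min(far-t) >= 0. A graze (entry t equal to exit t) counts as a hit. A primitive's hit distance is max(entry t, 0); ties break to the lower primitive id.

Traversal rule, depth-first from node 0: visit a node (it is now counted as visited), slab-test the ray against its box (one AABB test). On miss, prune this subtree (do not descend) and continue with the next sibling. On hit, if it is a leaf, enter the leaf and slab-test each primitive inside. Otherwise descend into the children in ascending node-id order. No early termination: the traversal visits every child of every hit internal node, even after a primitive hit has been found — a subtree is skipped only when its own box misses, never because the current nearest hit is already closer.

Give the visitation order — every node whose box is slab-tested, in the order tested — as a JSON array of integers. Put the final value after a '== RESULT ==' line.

Walk:
N0 x:[12,50] y:[25,113/3] z:[32,67] -> hit [32,113/3], descend [2, 8]
  N2 x:[34,50] y:[82/3,113/3] z:[32,67] -> hit [34,113/3], descend [4, 5]
    N4 x:[34,50] y:[82/3,113/3] z:[51,67] -> miss, prune
    N5 x:[35,47] y:[100/3,37] z:[32,41] -> hit [35,37] leaf, test {P4(miss), P11@t=35, P12(miss)}
  N8 x:[12,32] y:[25,36] z:[39,64] -> miss, prune

Summary -> nodes [0, 2, 4, 5, 8]; box-tests=5; leaf-entries=1; first=P11

== RESULT ==
[0, 2, 4, 5, 8]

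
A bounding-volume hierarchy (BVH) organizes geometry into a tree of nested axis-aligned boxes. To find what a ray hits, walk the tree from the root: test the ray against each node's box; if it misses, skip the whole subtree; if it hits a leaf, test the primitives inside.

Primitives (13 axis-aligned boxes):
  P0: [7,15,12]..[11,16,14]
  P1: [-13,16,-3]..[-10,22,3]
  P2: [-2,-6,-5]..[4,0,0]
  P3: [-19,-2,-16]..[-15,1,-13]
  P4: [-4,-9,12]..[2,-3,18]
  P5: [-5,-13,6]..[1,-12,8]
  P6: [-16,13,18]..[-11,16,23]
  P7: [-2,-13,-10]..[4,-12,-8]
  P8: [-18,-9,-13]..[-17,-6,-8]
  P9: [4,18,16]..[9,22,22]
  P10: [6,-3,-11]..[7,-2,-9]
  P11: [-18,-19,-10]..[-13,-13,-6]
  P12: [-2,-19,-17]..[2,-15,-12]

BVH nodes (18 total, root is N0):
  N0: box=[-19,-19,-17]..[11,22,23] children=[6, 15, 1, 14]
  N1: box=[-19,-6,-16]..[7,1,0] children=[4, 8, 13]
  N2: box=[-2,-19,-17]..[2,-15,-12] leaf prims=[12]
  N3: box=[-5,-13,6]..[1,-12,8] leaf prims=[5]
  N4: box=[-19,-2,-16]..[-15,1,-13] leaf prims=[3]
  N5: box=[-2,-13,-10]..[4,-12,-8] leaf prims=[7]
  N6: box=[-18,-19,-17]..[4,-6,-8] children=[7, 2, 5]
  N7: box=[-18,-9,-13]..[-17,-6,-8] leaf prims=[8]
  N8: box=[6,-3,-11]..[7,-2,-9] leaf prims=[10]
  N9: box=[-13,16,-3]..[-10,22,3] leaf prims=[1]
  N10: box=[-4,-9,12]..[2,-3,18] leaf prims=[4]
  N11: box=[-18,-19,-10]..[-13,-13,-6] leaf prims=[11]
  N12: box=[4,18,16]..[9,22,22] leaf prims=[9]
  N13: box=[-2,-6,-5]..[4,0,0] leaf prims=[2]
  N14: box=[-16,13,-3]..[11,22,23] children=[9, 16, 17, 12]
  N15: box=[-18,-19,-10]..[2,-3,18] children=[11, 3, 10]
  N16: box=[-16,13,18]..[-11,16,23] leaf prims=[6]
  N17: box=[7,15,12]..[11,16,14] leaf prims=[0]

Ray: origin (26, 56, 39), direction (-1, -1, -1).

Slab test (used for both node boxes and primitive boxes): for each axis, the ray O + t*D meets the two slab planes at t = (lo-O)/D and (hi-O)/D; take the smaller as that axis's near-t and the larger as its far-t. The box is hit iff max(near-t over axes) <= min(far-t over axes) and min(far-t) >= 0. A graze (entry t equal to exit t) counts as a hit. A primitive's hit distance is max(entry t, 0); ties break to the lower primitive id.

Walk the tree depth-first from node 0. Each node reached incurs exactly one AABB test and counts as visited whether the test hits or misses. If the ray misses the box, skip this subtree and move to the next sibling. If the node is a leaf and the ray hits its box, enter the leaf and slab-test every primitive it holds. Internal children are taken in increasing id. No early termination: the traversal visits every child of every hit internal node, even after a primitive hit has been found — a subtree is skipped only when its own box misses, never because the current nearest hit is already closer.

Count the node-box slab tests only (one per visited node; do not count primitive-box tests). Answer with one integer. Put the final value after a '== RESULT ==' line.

Traverse from the root:
N0 x:[15,45] y:[34,75] z:[16,56] -> hit [34,45], descend [1, 6, 14, 15]
  N1 x:[19,45] y:[55,62] z:[39,55] -> miss, prune
  N6 x:[22,44] y:[62,75] z:[47,56] -> miss, prune
  N14 x:[15,42] y:[34,43] z:[16,42] -> hit [34,42], descend [9, 12, 16, 17]
    N9 x:[36,39] y:[34,40] z:[36,42] -> hit [36,39] leaf, test {P1@t=36}
    N12 x:[17,22] y:[34,38] z:[17,23] -> miss, prune
    N16 x:[37,42] y:[40,43] z:[16,21] -> miss, prune
    N17 x:[15,19] y:[40,41] z:[25,27] -> miss, prune
  N15 x:[24,44] y:[59,75] z:[21,49] -> miss, prune

9 AABB tests over nodes [0, 1, 6, 14, 9, 12, 16, 17, 15]; 1 leaf entered; closest P1.

== RESULT ==
9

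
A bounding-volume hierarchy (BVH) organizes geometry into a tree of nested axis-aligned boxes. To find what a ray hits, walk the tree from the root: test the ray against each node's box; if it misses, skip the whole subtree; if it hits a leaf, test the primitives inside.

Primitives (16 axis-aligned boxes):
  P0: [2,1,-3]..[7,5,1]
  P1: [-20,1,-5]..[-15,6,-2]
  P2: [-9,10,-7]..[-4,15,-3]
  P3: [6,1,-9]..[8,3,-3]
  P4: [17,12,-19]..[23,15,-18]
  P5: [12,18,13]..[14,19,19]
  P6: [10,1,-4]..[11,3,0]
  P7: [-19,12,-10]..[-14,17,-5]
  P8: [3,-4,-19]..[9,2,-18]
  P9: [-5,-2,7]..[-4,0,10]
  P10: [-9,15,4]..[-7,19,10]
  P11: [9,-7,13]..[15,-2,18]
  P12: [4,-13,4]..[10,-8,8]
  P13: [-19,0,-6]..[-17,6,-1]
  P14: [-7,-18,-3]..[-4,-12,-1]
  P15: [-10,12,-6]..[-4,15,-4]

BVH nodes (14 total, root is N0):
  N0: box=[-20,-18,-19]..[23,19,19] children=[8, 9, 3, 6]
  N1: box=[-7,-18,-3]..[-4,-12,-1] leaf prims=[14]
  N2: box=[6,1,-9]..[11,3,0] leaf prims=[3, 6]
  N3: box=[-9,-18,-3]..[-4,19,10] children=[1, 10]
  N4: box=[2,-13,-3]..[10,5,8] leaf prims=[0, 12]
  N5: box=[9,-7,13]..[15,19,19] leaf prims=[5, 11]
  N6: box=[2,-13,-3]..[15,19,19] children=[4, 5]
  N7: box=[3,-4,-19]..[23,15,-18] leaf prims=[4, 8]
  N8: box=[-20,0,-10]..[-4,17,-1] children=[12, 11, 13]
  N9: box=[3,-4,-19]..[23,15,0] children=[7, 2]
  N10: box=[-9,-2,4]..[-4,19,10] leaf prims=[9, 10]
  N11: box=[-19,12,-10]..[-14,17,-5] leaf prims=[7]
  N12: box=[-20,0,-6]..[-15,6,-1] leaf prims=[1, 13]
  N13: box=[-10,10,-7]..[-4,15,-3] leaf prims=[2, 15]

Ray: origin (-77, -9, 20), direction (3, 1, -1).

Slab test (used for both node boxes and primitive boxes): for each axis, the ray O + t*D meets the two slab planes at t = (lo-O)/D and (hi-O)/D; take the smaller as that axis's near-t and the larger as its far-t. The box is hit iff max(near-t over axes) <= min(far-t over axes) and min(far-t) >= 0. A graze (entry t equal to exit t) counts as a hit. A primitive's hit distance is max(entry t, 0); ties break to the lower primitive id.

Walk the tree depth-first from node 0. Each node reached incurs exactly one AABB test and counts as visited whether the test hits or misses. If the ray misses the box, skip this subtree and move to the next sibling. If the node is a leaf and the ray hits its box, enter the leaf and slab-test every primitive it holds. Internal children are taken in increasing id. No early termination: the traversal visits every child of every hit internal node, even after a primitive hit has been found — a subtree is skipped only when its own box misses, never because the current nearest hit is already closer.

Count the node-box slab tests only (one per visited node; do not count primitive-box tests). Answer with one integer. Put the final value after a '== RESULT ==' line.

Trace the traversal:
N0 x:[19,100/3] y:[-9,28] z:[1,39] -> hit [19,28], descend [3, 6, 8, 9]
  N3 x:[68/3,73/3] y:[-9,28] z:[10,23] -> hit [68/3,23], descend [1, 10]
    N1 x:[70/3,73/3] y:[-9,-3] z:[21,23] -> miss, prune
    N10 x:[68/3,73/3] y:[7,28] z:[10,16] -> miss, prune
  N6 x:[79/3,92/3] y:[-4,28] z:[1,23] -> miss, prune
  N8 x:[19,73/3] y:[9,26] z:[21,30] -> hit [21,73/3], descend [11, 12, 13]
    N11 x:[58/3,21] y:[21,26] z:[25,30] -> miss, prune
    N12 x:[19,62/3] y:[9,15] z:[21,26] -> miss, prune
    N13 x:[67/3,73/3] y:[19,24] z:[23,27] -> hit [23,24] leaf, test {P2@t=23, P15@t=24}
  N9 x:[80/3,100/3] y:[5,24] z:[20,39] -> miss, prune

Visited [0, 3, 1, 10, 6, 8, 11, 12, 13, 9]. Tests: 10 box, 1 leaf. Nearest: P2.

== RESULT ==
10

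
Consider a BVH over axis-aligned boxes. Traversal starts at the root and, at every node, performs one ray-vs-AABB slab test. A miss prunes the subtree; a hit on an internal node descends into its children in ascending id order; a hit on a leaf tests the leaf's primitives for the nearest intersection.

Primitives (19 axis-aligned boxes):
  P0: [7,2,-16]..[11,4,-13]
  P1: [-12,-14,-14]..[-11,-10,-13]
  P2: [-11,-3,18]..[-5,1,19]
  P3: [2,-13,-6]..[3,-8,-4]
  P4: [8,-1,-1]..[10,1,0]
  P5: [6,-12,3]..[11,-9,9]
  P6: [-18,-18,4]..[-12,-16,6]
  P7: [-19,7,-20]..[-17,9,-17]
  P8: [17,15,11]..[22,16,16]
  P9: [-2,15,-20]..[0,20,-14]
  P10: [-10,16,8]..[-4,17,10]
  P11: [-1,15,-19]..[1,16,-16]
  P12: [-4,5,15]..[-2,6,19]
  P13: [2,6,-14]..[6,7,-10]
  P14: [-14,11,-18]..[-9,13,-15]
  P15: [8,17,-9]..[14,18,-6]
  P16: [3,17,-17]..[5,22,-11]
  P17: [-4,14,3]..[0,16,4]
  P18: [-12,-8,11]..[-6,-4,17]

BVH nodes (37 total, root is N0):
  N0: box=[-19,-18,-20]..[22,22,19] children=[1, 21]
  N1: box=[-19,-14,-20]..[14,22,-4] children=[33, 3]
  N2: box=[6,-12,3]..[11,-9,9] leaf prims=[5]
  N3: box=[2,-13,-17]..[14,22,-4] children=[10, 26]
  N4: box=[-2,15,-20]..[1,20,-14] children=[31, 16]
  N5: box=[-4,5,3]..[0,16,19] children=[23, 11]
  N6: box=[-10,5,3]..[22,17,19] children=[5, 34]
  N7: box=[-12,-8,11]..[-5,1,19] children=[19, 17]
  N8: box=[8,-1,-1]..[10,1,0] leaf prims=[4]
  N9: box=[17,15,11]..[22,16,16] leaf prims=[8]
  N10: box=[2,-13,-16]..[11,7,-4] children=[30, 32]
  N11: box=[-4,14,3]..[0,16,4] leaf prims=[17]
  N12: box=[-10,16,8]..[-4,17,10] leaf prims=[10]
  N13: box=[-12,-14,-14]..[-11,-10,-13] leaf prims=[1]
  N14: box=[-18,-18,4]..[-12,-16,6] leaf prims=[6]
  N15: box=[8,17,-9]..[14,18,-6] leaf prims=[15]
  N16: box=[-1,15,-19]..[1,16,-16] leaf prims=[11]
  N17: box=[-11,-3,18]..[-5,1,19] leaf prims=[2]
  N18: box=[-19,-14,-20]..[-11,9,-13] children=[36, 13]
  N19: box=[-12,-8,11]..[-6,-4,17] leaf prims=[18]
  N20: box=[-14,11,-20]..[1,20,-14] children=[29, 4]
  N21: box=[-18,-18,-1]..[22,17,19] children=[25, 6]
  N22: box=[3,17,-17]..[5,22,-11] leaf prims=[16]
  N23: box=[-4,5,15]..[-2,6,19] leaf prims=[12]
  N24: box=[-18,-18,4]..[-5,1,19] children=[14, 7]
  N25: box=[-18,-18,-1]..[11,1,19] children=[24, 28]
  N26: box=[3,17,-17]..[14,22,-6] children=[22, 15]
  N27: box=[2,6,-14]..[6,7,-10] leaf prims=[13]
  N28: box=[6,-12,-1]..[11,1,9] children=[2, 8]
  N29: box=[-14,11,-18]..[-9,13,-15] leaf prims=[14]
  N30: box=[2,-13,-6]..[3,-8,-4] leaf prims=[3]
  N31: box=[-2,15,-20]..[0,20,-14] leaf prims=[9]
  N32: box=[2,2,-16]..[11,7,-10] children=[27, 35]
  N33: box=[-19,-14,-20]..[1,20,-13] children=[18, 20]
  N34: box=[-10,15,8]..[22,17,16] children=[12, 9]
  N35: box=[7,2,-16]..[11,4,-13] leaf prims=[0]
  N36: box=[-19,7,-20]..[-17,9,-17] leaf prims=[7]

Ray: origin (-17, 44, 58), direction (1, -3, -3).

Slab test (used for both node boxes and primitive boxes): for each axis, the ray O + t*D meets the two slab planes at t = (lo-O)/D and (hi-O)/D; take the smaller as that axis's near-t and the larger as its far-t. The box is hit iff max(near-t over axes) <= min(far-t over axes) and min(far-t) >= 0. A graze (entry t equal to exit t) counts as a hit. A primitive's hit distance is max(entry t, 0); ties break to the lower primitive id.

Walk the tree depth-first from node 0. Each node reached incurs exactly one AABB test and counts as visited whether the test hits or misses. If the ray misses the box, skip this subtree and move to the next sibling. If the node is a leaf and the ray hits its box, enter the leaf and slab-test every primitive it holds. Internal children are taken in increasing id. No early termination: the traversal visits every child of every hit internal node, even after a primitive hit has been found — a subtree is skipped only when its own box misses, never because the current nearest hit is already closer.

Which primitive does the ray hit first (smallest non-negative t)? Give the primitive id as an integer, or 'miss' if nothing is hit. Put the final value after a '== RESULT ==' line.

Traverse from the root:
N0 x:[-2,39] y:[22/3,62/3] z:[13,26] -> hit [13,62/3], descend [1, 21]
  N1 x:[-2,31] y:[22/3,58/3] z:[62/3,26] -> miss, prune
  N21 x:[-1,39] y:[9,62/3] z:[13,59/3] -> hit [13,59/3], descend [6, 25]
    N6 x:[7,39] y:[9,13] z:[13,55/3] -> hit [13,13], descend [5, 34]
      N5 x:[13,17] y:[28/3,13] z:[13,55/3] -> hit [13,13], descend [11, 23]
        N11 x:[13,17] y:[28/3,10] z:[18,55/3] -> miss, prune
        N23 x:[13,15] y:[38/3,13] z:[13,43/3] -> hit [13,13] leaf, test {P12@t=13}
      N34 x:[7,39] y:[9,29/3] z:[14,50/3] -> miss, prune
    N25 x:[-1,28] y:[43/3,62/3] z:[13,59/3] -> hit [43/3,59/3], descend [24, 28]
      N24 x:[-1,12] y:[43/3,62/3] z:[13,18] -> miss, prune
      N28 x:[23,28] y:[43/3,56/3] z:[49/3,59/3] -> miss, prune

Visited [0, 1, 21, 6, 5, 11, 23, 34, 25, 24, 28]. Tests: 11 box, 1 leaf. Nearest: P12.

== RESULT ==
12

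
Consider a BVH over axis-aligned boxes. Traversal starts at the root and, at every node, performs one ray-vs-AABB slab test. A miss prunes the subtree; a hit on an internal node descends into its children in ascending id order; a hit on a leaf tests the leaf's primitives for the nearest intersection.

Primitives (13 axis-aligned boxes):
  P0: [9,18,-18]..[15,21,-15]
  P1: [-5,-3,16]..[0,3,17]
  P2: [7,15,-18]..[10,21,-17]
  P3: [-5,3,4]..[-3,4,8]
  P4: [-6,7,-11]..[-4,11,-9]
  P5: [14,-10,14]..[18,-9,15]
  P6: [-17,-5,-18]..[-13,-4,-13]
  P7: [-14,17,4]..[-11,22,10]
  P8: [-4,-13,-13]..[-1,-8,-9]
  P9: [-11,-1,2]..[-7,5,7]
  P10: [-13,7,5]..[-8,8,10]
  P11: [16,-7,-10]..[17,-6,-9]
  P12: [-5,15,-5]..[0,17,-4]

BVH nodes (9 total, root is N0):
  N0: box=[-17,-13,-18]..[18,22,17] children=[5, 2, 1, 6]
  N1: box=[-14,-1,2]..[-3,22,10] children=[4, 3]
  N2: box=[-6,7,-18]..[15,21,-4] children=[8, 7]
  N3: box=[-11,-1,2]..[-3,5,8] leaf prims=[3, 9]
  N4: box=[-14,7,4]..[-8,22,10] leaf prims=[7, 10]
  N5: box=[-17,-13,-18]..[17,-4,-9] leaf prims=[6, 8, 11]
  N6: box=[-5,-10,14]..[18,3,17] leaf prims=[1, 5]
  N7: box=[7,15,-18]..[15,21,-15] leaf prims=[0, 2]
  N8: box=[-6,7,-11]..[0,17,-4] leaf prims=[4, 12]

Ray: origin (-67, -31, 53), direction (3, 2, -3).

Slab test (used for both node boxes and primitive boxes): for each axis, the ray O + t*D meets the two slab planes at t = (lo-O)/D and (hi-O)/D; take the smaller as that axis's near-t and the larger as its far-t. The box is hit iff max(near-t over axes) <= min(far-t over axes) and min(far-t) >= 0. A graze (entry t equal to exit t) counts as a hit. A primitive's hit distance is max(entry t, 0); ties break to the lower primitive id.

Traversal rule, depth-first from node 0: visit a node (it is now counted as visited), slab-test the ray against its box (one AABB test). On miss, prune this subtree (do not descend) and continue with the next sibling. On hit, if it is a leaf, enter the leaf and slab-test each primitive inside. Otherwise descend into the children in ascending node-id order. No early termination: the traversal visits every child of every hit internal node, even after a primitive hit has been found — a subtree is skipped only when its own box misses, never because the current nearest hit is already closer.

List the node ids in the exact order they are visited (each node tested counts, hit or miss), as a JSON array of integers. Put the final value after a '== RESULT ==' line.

Trace the traversal:
N0 x:[50/3,85/3] y:[9,53/2] z:[12,71/3] -> hit [50/3,71/3], descend [1, 2, 5, 6]
  N1 x:[53/3,64/3] y:[15,53/2] z:[43/3,17] -> miss, prune
  N2 x:[61/3,82/3] y:[19,26] z:[19,71/3] -> hit [61/3,71/3], descend [7, 8]
    N7 x:[74/3,82/3] y:[23,26] z:[68/3,71/3] -> miss, prune
    N8 x:[61/3,67/3] y:[19,24] z:[19,64/3] -> hit [61/3,64/3] leaf, test {P4@t=62/3, P12(miss)}
  N5 x:[50/3,28] y:[9,27/2] z:[62/3,71/3] -> miss, prune
  N6 x:[62/3,85/3] y:[21/2,17] z:[12,13] -> miss, prune

Summary -> nodes [0, 1, 2, 7, 8, 5, 6]; box-tests=7; leaf-entries=1; first=P4

== RESULT ==
[0, 1, 2, 7, 8, 5, 6]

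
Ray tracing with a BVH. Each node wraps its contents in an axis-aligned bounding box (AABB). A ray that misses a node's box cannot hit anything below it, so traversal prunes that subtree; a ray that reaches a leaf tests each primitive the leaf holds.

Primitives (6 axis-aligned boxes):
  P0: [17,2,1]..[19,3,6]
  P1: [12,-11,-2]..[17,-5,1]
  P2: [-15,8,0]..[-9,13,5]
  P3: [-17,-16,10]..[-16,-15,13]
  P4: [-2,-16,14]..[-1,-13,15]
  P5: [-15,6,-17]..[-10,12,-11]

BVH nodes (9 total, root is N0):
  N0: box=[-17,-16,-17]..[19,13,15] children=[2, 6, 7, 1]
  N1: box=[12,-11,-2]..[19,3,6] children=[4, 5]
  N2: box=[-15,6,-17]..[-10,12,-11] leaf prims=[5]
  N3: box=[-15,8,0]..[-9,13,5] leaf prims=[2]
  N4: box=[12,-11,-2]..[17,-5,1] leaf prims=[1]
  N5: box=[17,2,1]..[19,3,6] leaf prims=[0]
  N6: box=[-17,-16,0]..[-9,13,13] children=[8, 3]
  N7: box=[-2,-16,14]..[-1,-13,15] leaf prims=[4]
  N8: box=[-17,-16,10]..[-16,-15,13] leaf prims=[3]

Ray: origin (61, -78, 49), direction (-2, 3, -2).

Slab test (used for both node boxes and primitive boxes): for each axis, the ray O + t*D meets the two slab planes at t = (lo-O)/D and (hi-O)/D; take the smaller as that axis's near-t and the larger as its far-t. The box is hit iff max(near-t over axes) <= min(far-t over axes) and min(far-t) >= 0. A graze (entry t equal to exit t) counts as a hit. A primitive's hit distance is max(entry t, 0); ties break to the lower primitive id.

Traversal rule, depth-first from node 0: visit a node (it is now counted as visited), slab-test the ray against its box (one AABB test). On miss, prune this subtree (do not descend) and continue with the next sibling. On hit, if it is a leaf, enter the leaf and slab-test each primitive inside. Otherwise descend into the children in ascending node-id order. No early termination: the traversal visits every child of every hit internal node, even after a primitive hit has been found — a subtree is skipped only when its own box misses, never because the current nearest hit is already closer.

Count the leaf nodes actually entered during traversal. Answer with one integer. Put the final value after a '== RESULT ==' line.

Walk:
N0 x:[21,39] y:[62/3,91/3] z:[17,33] -> hit [21,91/3], descend [1, 2, 6, 7]
  N1 x:[21,49/2] y:[67/3,27] z:[43/2,51/2] -> hit [67/3,49/2], descend [4, 5]
    N4 x:[22,49/2] y:[67/3,73/3] z:[24,51/2] -> hit [24,73/3] leaf, test {P1@t=24}
    N5 x:[21,22] y:[80/3,27] z:[43/2,24] -> miss, prune
  N2 x:[71/2,38] y:[28,30] z:[30,33] -> miss, prune
  N6 x:[35,39] y:[62/3,91/3] z:[18,49/2] -> miss, prune
  N7 x:[31,63/2] y:[62/3,65/3] z:[17,35/2] -> miss, prune

order=[0, 1, 4, 5, 2, 6, 7]  |boxes|=7  |leaves|=1  hit=P1

== RESULT ==
1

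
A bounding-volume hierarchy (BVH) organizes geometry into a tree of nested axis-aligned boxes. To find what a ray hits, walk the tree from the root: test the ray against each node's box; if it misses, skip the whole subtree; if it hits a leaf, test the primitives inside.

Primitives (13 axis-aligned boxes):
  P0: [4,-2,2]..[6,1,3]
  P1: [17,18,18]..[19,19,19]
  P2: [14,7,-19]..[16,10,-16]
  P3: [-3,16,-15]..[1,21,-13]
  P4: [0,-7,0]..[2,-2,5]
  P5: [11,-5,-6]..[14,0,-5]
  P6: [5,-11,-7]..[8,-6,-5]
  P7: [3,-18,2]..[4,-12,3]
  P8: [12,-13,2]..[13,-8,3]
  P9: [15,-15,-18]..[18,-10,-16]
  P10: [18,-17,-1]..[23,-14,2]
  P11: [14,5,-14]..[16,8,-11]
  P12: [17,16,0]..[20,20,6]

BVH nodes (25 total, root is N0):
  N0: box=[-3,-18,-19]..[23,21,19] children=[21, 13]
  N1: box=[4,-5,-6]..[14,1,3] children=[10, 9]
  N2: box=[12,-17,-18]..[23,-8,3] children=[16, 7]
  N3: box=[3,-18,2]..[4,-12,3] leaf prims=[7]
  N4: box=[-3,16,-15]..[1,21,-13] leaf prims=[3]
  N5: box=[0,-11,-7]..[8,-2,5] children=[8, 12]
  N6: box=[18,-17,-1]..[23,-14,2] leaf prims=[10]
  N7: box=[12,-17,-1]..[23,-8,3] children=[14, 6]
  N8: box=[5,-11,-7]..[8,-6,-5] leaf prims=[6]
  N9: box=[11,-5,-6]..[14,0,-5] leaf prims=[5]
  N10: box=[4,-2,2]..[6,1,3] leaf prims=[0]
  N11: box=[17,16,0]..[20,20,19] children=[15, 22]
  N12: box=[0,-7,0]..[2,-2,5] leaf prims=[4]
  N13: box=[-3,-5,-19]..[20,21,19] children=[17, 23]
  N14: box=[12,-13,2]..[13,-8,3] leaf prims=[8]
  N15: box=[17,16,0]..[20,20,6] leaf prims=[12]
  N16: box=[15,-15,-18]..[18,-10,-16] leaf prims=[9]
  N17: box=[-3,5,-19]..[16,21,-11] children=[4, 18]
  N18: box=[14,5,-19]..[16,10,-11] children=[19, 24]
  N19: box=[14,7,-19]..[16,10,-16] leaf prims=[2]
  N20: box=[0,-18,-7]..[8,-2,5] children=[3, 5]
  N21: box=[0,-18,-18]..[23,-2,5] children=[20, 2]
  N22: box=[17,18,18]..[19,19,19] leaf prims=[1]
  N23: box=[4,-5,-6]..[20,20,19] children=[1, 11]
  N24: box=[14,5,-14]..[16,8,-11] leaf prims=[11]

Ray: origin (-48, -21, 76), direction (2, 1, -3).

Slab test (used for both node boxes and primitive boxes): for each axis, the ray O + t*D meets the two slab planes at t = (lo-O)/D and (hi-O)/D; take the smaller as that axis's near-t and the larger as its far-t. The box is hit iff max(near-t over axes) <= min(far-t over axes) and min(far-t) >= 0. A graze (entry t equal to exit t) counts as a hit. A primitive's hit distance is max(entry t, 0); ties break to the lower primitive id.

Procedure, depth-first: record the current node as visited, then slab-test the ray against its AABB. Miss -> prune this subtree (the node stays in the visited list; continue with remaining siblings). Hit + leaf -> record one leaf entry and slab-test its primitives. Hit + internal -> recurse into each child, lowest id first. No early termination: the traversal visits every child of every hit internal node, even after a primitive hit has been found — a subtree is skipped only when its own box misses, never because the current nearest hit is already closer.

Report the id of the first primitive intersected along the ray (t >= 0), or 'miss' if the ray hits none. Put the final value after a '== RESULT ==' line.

Traverse from the root:
N0 x:[45/2,71/2] y:[3,42] z:[19,95/3] -> hit [45/2,95/3], descend [13, 21]
  N13 x:[45/2,34] y:[16,42] z:[19,95/3] -> hit [45/2,95/3], descend [17, 23]
    N17 x:[45/2,32] y:[26,42] z:[29,95/3] -> hit [29,95/3], descend [4, 18]
      N4 x:[45/2,49/2] y:[37,42] z:[89/3,91/3] -> miss, prune
      N18 x:[31,32] y:[26,31] z:[29,95/3] -> hit [31,31], descend [19, 24]
        N19 x:[31,32] y:[28,31] z:[92/3,95/3] -> hit [31,31] leaf, test {P2@t=31}
        N24 x:[31,32] y:[26,29] z:[29,30] -> miss, prune
    N23 x:[26,34] y:[16,41] z:[19,82/3] -> hit [26,82/3], descend [1, 11]
      N1 x:[26,31] y:[16,22] z:[73/3,82/3] -> miss, prune
      N11 x:[65/2,34] y:[37,41] z:[19,76/3] -> miss, prune
  N21 x:[24,71/2] y:[3,19] z:[71/3,94/3] -> miss, prune

order=[0, 13, 17, 4, 18, 19, 24, 23, 1, 11, 21]  |boxes|=11  |leaves|=1  hit=P2

== RESULT ==
2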